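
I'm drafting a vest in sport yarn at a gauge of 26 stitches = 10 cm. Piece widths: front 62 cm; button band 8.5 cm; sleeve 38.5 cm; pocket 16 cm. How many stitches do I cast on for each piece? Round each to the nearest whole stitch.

front 161; button band 22; sleeve 100; pocket 42.

Rate = 26/10 = 2.6 sts per cm.
front: 62 × 2.6 = 161.20 → 161.
button band: 8.5 × 2.6 = 22.10 → 22.
sleeve: 38.5 × 2.6 = 100.10 → 100.
pocket: 16 × 2.6 = 41.60 → 42.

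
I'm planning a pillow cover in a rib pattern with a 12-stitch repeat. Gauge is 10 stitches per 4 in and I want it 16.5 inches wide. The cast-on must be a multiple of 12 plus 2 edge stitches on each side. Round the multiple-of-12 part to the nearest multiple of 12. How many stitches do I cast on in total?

10 / 4 = 2.5 sts per inch.
16.5 × 2.5 = 41.25 sts.
Less 4 edge sts → 37.25 for the repeat.
Nearest multiple of 12: 36.
Add back 4 edge sts → 40.

Cast on 40 stitches.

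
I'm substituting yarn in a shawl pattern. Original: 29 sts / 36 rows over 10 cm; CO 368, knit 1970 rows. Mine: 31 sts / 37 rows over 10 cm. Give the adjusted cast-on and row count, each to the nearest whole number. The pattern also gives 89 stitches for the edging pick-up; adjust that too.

Cast on 393 stitches; work 2025 rows; edging pick-up 95 stitches.

Stitches: 368 × 31/29 = 393.38 → 393.
Rows: 1970 × 37/36 = 2024.72 → 2025.
edging pick-up: 89 × 31/29 = 95.14 → 95.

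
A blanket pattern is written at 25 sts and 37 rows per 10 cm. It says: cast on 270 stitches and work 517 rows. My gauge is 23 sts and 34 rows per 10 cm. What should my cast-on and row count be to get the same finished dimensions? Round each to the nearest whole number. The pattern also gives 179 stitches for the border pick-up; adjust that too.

Cast on 248 stitches; work 475 rows; border pick-up 165 stitches.

Stitches: 270 × 23/25 = 248.40 → 248.
Rows: 517 × 34/37 = 475.08 → 475.
border pick-up: 179 × 23/25 = 164.68 → 165.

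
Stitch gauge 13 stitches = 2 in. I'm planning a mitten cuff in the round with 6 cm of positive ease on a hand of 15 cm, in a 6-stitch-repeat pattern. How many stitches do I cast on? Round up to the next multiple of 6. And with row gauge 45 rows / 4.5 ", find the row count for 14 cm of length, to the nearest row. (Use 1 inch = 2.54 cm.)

Finished = 15 + 6 = 21 cm.
21 cm × 1/2.54 = 8.27 inches.
13/2 = 6.5 sts per in; 8.27 × 6.5 = 53.74 sts.
Next multiple of 6 → 54.
14 cm = 5.51 inches; × 10 = 55.12 → 55 rows.

Cast on 54 stitches; work 55 rows.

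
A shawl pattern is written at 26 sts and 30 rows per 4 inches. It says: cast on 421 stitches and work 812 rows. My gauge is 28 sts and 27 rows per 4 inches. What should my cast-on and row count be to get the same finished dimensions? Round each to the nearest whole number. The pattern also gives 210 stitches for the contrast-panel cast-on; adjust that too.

Cast on 453 stitches; work 731 rows; contrast-panel cast-on 226 stitches.

Stitches: 421 × 28/26 = 453.38 → 453.
Rows: 812 × 27/30 = 730.80 → 731.
contrast-panel cast-on: 210 × 28/26 = 226.15 → 226.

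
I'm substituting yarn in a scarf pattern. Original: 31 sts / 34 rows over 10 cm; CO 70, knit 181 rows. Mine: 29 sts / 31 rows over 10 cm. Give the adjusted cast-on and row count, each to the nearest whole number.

Cast on 65 stitches; work 165 rows.

Stitches: 70 × 29/31 = 65.48 → 65.
Rows: 181 × 31/34 = 165.03 → 165.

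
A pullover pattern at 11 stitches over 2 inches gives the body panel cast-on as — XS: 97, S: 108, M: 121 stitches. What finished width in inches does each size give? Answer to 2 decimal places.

11/2 = 5.5 sts per in.
XS: 97 / 5.5 = 17.636 → 17.64 in.
S: 108 / 5.5 = 19.636 → 19.64 in.
M: 121 / 5.5 = 22.000 → 22.00 in.

XS 17.64 inches; S 19.64 inches; M 22.00 inches.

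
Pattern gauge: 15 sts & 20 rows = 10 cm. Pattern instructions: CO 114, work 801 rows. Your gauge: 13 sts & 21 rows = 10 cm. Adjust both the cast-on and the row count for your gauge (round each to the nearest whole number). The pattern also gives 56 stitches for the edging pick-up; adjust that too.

Cast on 99 stitches; work 841 rows; edging pick-up 49 stitches.

Stitches: 114 × 13/15 = 98.80 → 99.
Rows: 801 × 21/20 = 841.05 → 841.
edging pick-up: 56 × 13/15 = 48.53 → 49.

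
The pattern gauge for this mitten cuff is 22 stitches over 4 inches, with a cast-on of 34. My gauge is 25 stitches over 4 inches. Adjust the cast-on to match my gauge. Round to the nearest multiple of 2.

38 stitches.

Scale factor = 25 / 22 = 1.136.
34 × 25 / 22 = 38.64 sts.
→ 38 sts.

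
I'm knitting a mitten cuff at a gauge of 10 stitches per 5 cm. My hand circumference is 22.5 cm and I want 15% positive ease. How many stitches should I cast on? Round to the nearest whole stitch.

Finished = 22.5 × 1.15 = 25.88 cm.
10 / 5 = 2 sts per cm.
25.88 × 2 = 51.75 sts.
→ 52 sts.

Cast on 52 stitches.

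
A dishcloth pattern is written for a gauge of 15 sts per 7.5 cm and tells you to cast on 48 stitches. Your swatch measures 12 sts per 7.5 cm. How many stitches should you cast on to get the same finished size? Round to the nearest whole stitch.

CO 38 sts.

Scale factor = 12 / 15 = 0.800.
48 × 12 / 15 = 38.40 sts.
→ 38 sts.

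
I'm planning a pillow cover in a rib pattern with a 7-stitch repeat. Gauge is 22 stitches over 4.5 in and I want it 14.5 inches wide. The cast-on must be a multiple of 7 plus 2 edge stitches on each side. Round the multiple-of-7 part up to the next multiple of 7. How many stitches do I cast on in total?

CO 74 sts.

22 / 4.5 = 4.889 sts per inch.
14.5 × 4.889 = 70.89 sts.
Less 4 edge sts → 66.89 for the repeat.
Next multiple of 7: 70.
Add back 4 edge sts → 74.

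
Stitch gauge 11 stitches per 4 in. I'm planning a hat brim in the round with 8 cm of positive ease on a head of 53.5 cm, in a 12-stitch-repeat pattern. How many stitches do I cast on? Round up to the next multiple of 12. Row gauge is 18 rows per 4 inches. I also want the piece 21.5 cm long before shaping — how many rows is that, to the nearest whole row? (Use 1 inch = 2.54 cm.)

Cast on 72 stitches; work 38 rows.

Finished = 53.5 + 8 = 61.5 cm.
61.5 cm × 1/2.54 = 24.21 inches.
11/4 = 2.75 sts per in; 24.21 × 2.75 = 66.58 sts.
Next multiple of 12 → 72.
21.5 cm = 8.46 inches; × 4.5 = 38.09 → 38 rows.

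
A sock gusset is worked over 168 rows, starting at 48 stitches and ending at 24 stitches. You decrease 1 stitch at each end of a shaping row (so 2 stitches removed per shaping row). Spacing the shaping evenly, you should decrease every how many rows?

Stitches to remove: |24 − 48| = 24.
Shaping rows needed: 24 / 2 = 12.
168 rows / 12 = every 14 rows.

Decrease every 14th row.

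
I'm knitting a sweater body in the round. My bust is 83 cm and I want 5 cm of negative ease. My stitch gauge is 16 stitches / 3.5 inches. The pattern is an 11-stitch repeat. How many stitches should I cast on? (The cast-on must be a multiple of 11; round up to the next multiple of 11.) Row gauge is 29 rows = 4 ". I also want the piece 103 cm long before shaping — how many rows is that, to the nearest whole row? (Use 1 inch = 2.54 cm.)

Cast on 143 stitches; work 294 rows.

Finished = 83 − 5 = 78 cm.
78 cm × 1/2.54 = 30.71 inches.
16/3.5 = 4.571 sts per in; 30.71 × 4.571 = 140.38 sts.
Next multiple of 11 → 143.
103 cm = 40.55 inches; × 7.25 = 294.00 → 294 rows.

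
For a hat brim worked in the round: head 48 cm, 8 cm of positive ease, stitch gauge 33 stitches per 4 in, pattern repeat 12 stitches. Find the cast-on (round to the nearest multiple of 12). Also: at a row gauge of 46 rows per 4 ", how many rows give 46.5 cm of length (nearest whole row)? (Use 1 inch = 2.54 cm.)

Finished = 48 + 8 = 56 cm.
56 cm × 1/2.54 = 22.05 inches.
33/4 = 8.25 sts per in; 22.05 × 8.25 = 181.89 sts.
Nearest multiple of 12 → 180.
46.5 cm = 18.31 inches; × 11.5 = 210.53 → 211 rows.

Cast on 180 stitches; work 211 rows.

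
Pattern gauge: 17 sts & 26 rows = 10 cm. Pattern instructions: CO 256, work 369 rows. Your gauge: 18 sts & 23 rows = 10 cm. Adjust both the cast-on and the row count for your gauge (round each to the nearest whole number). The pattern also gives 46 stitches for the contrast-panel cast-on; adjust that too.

Stitches: 256 × 18/17 = 271.06 → 271.
Rows: 369 × 23/26 = 326.42 → 326.
contrast-panel cast-on: 46 × 18/17 = 48.71 → 49.

Cast on 271 stitches; work 326 rows; contrast-panel cast-on 49 stitches.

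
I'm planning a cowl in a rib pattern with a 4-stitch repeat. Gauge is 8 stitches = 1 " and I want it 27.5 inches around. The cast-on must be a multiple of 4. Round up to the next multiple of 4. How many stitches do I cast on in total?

Cast on 220 stitches.

8 / 1 = 8 sts per inch.
27.5 × 8 = 220.00 sts.
Next multiple of 4: 220.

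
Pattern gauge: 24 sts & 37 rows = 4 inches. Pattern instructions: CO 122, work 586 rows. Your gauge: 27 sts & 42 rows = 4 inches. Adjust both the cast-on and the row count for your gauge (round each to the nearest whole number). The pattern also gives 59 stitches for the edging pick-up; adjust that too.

Cast on 137 stitches; work 665 rows; edging pick-up 66 stitches.

Stitches: 122 × 27/24 = 137.25 → 137.
Rows: 586 × 42/37 = 665.19 → 665.
edging pick-up: 59 × 27/24 = 66.38 → 66.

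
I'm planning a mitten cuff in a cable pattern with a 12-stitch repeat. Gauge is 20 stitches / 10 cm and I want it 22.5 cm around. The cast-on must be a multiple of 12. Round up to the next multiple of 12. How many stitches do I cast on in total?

20 / 10 = 2 sts per cm.
22.5 × 2 = 45.00 sts.
Next multiple of 12: 48.

Cast on 48 stitches.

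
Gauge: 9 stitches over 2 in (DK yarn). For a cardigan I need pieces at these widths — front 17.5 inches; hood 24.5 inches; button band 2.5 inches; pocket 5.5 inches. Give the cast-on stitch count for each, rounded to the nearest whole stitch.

Rate = 9/2 = 4.5 sts per in.
front: 17.5 × 4.5 = 78.75 → 79.
hood: 24.5 × 4.5 = 110.25 → 110.
button band: 2.5 × 4.5 = 11.25 → 11.
pocket: 5.5 × 4.5 = 24.75 → 25.

front 79; hood 110; button band 11; pocket 25.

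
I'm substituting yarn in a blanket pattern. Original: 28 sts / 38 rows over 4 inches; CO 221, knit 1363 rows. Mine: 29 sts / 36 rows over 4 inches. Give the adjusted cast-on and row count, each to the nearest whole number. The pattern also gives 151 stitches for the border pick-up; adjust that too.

Cast on 229 stitches; work 1291 rows; border pick-up 156 stitches.

Stitches: 221 × 29/28 = 228.89 → 229.
Rows: 1363 × 36/38 = 1291.26 → 1291.
border pick-up: 151 × 29/28 = 156.39 → 156.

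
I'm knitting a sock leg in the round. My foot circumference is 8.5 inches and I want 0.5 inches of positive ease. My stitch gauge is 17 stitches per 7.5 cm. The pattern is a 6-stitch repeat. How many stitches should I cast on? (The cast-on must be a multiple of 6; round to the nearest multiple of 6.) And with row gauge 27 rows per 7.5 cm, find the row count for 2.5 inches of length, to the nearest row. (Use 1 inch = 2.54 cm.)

Finished = 8.5 + 0.5 = 9 inches.
9 inches × 2.54 = 22.86 cm.
17/7.5 = 2.267 sts per cm; 22.86 × 2.267 = 51.82 sts.
Nearest multiple of 6 → 54.
2.5 inches = 6.35 cm; × 3.6 = 22.86 → 23 rows.

Cast on 54 stitches; work 23 rows.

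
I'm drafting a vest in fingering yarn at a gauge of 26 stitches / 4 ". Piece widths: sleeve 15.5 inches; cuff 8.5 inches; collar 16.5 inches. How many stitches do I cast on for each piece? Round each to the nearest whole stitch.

Rate = 26/4 = 6.5 sts per in.
sleeve: 15.5 × 6.5 = 100.75 → 101.
cuff: 8.5 × 6.5 = 55.25 → 55.
collar: 16.5 × 6.5 = 107.25 → 107.

sleeve 101; cuff 55; collar 107.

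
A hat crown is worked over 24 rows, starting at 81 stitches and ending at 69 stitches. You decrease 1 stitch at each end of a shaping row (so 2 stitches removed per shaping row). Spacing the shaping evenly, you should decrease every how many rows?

Stitches to remove: |69 − 81| = 12.
Shaping rows needed: 12 / 2 = 6.
24 rows / 6 = every 4 rows.

Decrease every 4th row.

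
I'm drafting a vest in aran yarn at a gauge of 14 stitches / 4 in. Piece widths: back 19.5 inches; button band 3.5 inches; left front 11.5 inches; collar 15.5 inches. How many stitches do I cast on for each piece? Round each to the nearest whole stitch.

Rate = 14/4 = 3.5 sts per in.
back: 19.5 × 3.5 = 68.25 → 68.
button band: 3.5 × 3.5 = 12.25 → 12.
left front: 11.5 × 3.5 = 40.25 → 40.
collar: 15.5 × 3.5 = 54.25 → 54.

back 68; button band 12; left front 40; collar 54.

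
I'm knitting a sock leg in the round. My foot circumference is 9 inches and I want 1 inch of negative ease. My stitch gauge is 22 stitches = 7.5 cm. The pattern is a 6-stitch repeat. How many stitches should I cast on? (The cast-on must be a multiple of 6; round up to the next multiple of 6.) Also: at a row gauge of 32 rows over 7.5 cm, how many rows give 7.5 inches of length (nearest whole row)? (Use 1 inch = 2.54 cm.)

Cast on 60 stitches; work 81 rows.

Finished = 9 − 1 = 8 inches.
8 inches × 2.54 = 20.32 cm.
22/7.5 = 2.933 sts per cm; 20.32 × 2.933 = 59.61 sts.
Next multiple of 6 → 60.
7.5 inches = 19.05 cm; × 4.267 = 81.28 → 81 rows.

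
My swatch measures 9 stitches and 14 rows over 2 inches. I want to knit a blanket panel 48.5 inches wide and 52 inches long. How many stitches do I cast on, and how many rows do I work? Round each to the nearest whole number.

Cast on 218 stitches and work 364 rows.

Stitch gauge = 9/2 = 4.5 sts/in; 48.5 × 4.5 = 218.25 → 218 sts.
Row gauge = 14/2 = 7 rows/in; 52 × 7 = 364.00 → 364 rows.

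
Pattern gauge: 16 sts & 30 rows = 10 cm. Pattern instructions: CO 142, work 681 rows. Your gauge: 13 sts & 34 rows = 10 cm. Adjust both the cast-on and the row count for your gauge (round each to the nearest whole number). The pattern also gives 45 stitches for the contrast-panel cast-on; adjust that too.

Stitches: 142 × 13/16 = 115.38 → 115.
Rows: 681 × 34/30 = 771.80 → 772.
contrast-panel cast-on: 45 × 13/16 = 36.56 → 37.

Cast on 115 stitches; work 772 rows; contrast-panel cast-on 37 stitches.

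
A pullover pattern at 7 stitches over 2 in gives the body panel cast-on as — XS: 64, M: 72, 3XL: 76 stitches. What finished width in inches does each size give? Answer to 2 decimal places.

7/2 = 3.5 sts per in.
XS: 64 / 3.5 = 18.286 → 18.29 in.
M: 72 / 3.5 = 20.571 → 20.57 in.
3XL: 76 / 3.5 = 21.714 → 21.71 in.

XS 18.29 inches; M 20.57 inches; 3XL 21.71 inches.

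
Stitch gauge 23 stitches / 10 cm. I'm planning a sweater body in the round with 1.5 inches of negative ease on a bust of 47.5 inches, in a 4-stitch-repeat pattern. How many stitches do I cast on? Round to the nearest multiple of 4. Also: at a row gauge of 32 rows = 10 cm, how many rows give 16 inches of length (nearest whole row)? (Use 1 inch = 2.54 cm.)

Cast on 268 stitches; work 130 rows.

Finished = 47.5 − 1.5 = 46 inches.
46 inches × 2.54 = 116.84 cm.
23/10 = 2.3 sts per cm; 116.84 × 2.3 = 268.73 sts.
Nearest multiple of 4 → 268.
16 inches = 40.64 cm; × 3.2 = 130.05 → 130 rows.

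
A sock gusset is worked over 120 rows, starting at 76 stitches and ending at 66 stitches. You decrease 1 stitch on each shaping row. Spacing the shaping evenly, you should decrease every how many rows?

Decrease every 12th row.

Stitches to remove: |66 − 76| = 10.
Shaping rows needed: 10 / 1 = 10.
120 rows / 10 = every 12 rows.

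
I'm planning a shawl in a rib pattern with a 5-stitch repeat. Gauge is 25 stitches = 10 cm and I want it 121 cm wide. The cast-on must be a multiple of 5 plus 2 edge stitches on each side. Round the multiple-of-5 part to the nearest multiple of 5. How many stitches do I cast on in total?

CO 304 sts.

25 / 10 = 2.5 sts per cm.
121 × 2.5 = 302.50 sts.
Less 4 edge sts → 298.50 for the repeat.
Nearest multiple of 5: 300.
Add back 4 edge sts → 304.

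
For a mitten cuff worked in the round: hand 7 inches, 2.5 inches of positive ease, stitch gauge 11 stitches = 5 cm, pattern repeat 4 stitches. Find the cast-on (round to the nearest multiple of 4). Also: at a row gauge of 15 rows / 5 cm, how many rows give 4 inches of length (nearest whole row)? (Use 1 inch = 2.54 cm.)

Finished = 7 + 2.5 = 9.5 inches.
9.5 inches × 2.54 = 24.13 cm.
11/5 = 2.2 sts per cm; 24.13 × 2.2 = 53.09 sts.
Nearest multiple of 4 → 52.
4 inches = 10.16 cm; × 3 = 30.48 → 30 rows.

Cast on 52 stitches; work 30 rows.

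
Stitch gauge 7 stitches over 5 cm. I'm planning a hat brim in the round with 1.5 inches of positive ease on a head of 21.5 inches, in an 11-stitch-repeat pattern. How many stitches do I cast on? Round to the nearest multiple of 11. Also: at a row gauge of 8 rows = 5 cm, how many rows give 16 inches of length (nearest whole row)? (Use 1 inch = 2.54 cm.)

Finished = 21.5 + 1.5 = 23 inches.
23 inches × 2.54 = 58.42 cm.
7/5 = 1.4 sts per cm; 58.42 × 1.4 = 81.79 sts.
Nearest multiple of 11 → 77.
16 inches = 40.64 cm; × 1.6 = 65.02 → 65 rows.

Cast on 77 stitches; work 65 rows.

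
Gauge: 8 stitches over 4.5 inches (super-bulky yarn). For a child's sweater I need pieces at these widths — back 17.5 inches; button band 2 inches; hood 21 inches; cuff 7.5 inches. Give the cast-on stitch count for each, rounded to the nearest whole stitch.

Rate = 8/4.5 = 1.778 sts per in.
back: 17.5 × 1.778 = 31.11 → 31.
button band: 2 × 1.778 = 3.56 → 4.
hood: 21 × 1.778 = 37.33 → 37.
cuff: 7.5 × 1.778 = 13.33 → 13.

back 31; button band 4; hood 37; cuff 13.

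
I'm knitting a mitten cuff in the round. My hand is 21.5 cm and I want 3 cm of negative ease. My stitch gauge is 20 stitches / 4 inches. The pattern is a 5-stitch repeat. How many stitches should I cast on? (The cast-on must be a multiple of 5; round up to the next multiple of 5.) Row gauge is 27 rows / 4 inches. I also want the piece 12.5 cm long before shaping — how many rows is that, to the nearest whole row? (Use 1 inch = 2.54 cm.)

Finished = 21.5 − 3 = 18.5 cm.
18.5 cm × 1/2.54 = 7.28 inches.
20/4 = 5 sts per in; 7.28 × 5 = 36.42 sts.
Next multiple of 5 → 40.
12.5 cm = 4.92 inches; × 6.75 = 33.22 → 33 rows.

Cast on 40 stitches; work 33 rows.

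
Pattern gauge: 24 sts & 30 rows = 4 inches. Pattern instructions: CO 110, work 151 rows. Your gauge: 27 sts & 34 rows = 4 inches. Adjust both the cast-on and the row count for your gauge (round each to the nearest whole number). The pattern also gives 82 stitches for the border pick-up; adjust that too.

Cast on 124 stitches; work 171 rows; border pick-up 92 stitches.

Stitches: 110 × 27/24 = 123.75 → 124.
Rows: 151 × 34/30 = 171.13 → 171.
border pick-up: 82 × 27/24 = 92.25 → 92.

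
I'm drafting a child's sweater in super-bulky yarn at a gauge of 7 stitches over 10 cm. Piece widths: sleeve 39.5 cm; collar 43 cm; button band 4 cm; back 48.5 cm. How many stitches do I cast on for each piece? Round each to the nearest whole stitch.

Rate = 7/10 = 0.7 sts per cm.
sleeve: 39.5 × 0.7 = 27.65 → 28.
collar: 43 × 0.7 = 30.10 → 30.
button band: 4 × 0.7 = 2.80 → 3.
back: 48.5 × 0.7 = 33.95 → 34.

sleeve 28; collar 30; button band 3; back 34.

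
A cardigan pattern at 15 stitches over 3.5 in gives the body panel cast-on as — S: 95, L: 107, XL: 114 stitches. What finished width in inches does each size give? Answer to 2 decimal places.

S 22.17 inches; L 24.97 inches; XL 26.60 inches.

15/3.5 = 4.286 sts per in.
S: 95 / 4.286 = 22.167 → 22.17 in.
L: 107 / 4.286 = 24.967 → 24.97 in.
XL: 114 / 4.286 = 26.600 → 26.60 in.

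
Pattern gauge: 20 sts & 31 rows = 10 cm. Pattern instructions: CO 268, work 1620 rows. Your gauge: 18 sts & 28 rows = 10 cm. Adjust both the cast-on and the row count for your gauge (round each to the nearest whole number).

Stitches: 268 × 18/20 = 241.20 → 241.
Rows: 1620 × 28/31 = 1463.23 → 1463.

Cast on 241 stitches; work 1463 rows.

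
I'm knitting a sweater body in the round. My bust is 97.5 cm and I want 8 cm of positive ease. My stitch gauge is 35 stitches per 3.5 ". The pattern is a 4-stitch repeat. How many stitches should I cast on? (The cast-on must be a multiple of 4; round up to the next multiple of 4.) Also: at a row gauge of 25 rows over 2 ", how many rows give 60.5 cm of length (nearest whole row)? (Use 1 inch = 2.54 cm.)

Finished = 97.5 + 8 = 105.5 cm.
105.5 cm × 1/2.54 = 41.54 inches.
35/3.5 = 10 sts per in; 41.54 × 10 = 415.35 sts.
Next multiple of 4 → 416.
60.5 cm = 23.82 inches; × 12.5 = 297.74 → 298 rows.

Cast on 416 stitches; work 298 rows.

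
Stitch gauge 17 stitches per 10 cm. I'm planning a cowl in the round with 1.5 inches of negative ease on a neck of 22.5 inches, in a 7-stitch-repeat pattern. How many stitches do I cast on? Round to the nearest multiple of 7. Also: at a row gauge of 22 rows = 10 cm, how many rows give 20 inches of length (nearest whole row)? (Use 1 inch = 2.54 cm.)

Cast on 91 stitches; work 112 rows.

Finished = 22.5 − 1.5 = 21 inches.
21 inches × 2.54 = 53.34 cm.
17/10 = 1.7 sts per cm; 53.34 × 1.7 = 90.68 sts.
Nearest multiple of 7 → 91.
20 inches = 50.80 cm; × 2.2 = 111.76 → 112 rows.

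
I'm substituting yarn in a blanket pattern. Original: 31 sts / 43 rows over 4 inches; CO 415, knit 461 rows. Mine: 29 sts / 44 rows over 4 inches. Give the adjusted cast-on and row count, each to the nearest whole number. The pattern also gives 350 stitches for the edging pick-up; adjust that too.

Cast on 388 stitches; work 472 rows; edging pick-up 327 stitches.

Stitches: 415 × 29/31 = 388.23 → 388.
Rows: 461 × 44/43 = 471.72 → 472.
edging pick-up: 350 × 29/31 = 327.42 → 327.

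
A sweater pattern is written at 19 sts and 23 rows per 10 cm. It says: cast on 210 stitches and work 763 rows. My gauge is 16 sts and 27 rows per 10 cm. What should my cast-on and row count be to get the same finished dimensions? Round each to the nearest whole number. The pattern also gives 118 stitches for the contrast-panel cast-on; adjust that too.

Stitches: 210 × 16/19 = 176.84 → 177.
Rows: 763 × 27/23 = 895.70 → 896.
contrast-panel cast-on: 118 × 16/19 = 99.37 → 99.

Cast on 177 stitches; work 896 rows; contrast-panel cast-on 99 stitches.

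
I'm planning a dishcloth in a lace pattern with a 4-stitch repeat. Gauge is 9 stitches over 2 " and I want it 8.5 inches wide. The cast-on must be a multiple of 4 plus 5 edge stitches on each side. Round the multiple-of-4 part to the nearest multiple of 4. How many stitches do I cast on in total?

9 / 2 = 4.5 sts per inch.
8.5 × 4.5 = 38.25 sts.
Less 10 edge sts → 28.25 for the repeat.
Nearest multiple of 4: 28.
Add back 10 edge sts → 38.

Cast on 38 stitches.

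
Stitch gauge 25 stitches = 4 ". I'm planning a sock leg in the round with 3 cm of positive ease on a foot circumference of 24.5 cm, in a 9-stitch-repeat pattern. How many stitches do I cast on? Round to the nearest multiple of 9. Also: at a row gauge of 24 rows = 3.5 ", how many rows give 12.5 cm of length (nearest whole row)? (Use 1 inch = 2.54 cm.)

Finished = 24.5 + 3 = 27.5 cm.
27.5 cm × 1/2.54 = 10.83 inches.
25/4 = 6.25 sts per in; 10.83 × 6.25 = 67.67 sts.
Nearest multiple of 9 → 72.
12.5 cm = 4.92 inches; × 6.857 = 33.75 → 34 rows.

Cast on 72 stitches; work 34 rows.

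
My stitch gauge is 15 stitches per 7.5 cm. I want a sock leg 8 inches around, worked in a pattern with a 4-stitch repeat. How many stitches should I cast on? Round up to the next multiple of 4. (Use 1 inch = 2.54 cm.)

44 stitches.

8 in = 8 × 2.54 = 20.32 cm.
15 / 7.5 = 2 sts/cm.
20.32 × 2 = 40.64 sts.
→ 44.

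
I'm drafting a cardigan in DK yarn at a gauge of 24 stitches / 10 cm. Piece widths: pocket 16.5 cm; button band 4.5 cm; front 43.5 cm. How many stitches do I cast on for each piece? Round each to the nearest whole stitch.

pocket 40; button band 11; front 104.

Rate = 24/10 = 2.4 sts per cm.
pocket: 16.5 × 2.4 = 39.60 → 40.
button band: 4.5 × 2.4 = 10.80 → 11.
front: 43.5 × 2.4 = 104.40 → 104.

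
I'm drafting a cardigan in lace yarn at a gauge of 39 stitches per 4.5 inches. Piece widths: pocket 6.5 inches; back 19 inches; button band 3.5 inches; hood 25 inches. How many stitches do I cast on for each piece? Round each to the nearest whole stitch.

pocket 56; back 165; button band 30; hood 217.

Rate = 39/4.5 = 8.667 sts per in.
pocket: 6.5 × 8.667 = 56.33 → 56.
back: 19 × 8.667 = 164.67 → 165.
button band: 3.5 × 8.667 = 30.33 → 30.
hood: 25 × 8.667 = 216.67 → 217.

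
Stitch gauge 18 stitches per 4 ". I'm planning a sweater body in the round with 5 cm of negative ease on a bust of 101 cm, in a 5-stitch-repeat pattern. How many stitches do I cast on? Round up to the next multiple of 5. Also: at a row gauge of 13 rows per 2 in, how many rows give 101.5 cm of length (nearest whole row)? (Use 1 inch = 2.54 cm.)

Cast on 175 stitches; work 260 rows.

Finished = 101 − 5 = 96 cm.
96 cm × 1/2.54 = 37.80 inches.
18/4 = 4.5 sts per in; 37.80 × 4.5 = 170.08 sts.
Next multiple of 5 → 175.
101.5 cm = 39.96 inches; × 6.5 = 259.74 → 260 rows.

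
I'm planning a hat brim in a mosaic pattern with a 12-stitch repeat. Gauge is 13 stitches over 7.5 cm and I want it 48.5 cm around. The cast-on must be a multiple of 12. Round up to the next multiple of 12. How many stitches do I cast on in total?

13 / 7.5 = 1.733 sts per cm.
48.5 × 1.733 = 84.07 sts.
Next multiple of 12: 96.

Cast on 96 stitches.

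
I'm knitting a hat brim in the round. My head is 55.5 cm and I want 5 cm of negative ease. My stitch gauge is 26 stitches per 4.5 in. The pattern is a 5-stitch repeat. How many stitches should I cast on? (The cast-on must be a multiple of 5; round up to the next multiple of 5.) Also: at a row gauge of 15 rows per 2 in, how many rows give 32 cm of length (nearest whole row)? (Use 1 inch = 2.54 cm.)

Cast on 115 stitches; work 94 rows.

Finished = 55.5 − 5 = 50.5 cm.
50.5 cm × 1/2.54 = 19.88 inches.
26/4.5 = 5.778 sts per in; 19.88 × 5.778 = 114.87 sts.
Next multiple of 5 → 115.
32 cm = 12.60 inches; × 7.5 = 94.49 → 94 rows.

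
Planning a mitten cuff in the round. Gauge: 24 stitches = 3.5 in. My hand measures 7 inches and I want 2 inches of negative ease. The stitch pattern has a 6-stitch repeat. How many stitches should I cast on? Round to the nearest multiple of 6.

Finished = 7 − 2 = 5 inches.
24 / 3.5 = 6.857 sts/in.
5 × 6.857 = 34.29 sts.
Nearest multiple of 6: 36.

CO 36 sts.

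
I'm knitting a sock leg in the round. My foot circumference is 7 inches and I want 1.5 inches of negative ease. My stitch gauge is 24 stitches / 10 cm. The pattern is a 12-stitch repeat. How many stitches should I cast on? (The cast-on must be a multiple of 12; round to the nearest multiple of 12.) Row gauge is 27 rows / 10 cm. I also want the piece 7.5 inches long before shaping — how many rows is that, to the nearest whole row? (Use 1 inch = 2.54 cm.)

Finished = 7 − 1.5 = 5.5 inches.
5.5 inches × 2.54 = 13.97 cm.
24/10 = 2.4 sts per cm; 13.97 × 2.4 = 33.53 sts.
Nearest multiple of 12 → 36.
7.5 inches = 19.05 cm; × 2.7 = 51.44 → 51 rows.

Cast on 36 stitches; work 51 rows.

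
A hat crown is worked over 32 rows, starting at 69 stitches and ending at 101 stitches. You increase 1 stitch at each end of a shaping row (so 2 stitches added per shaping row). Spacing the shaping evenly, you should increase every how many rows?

Increase every 2nd row.

Stitches to add: |101 − 69| = 32.
Shaping rows needed: 32 / 2 = 16.
32 rows / 16 = every 2 rows.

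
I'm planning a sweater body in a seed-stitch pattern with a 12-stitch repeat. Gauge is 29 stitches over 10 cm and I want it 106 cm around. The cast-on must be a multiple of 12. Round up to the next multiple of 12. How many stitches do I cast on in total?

29 / 10 = 2.9 sts per cm.
106 × 2.9 = 307.40 sts.
Next multiple of 12: 312.

CO 312 sts.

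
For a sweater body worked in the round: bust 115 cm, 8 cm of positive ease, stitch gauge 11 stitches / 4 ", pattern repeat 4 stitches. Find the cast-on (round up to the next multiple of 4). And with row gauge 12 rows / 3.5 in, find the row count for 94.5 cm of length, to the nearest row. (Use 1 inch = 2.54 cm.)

Finished = 115 + 8 = 123 cm.
123 cm × 1/2.54 = 48.43 inches.
11/4 = 2.75 sts per in; 48.43 × 2.75 = 133.17 sts.
Next multiple of 4 → 136.
94.5 cm = 37.20 inches; × 3.429 = 127.56 → 128 rows.

Cast on 136 stitches; work 128 rows.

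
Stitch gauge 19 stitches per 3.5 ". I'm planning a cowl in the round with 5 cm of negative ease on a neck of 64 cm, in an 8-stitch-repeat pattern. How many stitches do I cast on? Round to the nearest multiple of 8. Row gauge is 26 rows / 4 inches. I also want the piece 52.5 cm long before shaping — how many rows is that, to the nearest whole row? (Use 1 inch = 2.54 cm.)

Cast on 128 stitches; work 134 rows.

Finished = 64 − 5 = 59 cm.
59 cm × 1/2.54 = 23.23 inches.
19/3.5 = 5.429 sts per in; 23.23 × 5.429 = 126.10 sts.
Nearest multiple of 8 → 128.
52.5 cm = 20.67 inches; × 6.5 = 134.35 → 134 rows.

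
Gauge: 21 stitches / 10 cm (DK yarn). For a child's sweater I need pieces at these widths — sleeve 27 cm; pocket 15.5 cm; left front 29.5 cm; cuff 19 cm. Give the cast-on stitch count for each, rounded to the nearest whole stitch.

Rate = 21/10 = 2.1 sts per cm.
sleeve: 27 × 2.1 = 56.70 → 57.
pocket: 15.5 × 2.1 = 32.55 → 33.
left front: 29.5 × 2.1 = 61.95 → 62.
cuff: 19 × 2.1 = 39.90 → 40.

sleeve 57; pocket 33; left front 62; cuff 40.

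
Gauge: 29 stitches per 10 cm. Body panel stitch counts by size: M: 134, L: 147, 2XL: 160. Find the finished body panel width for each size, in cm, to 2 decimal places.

29/10 = 2.9 sts per cm.
M: 134 / 2.9 = 46.207 → 46.21 cm.
L: 147 / 2.9 = 50.690 → 50.69 cm.
2XL: 160 / 2.9 = 55.172 → 55.17 cm.

M 46.21 cm; L 50.69 cm; 2XL 55.17 cm.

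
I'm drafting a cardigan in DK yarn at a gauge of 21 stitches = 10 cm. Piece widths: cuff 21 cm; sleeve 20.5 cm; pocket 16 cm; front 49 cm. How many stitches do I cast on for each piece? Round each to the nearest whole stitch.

cuff 44; sleeve 43; pocket 34; front 103.

Rate = 21/10 = 2.1 sts per cm.
cuff: 21 × 2.1 = 44.10 → 44.
sleeve: 20.5 × 2.1 = 43.05 → 43.
pocket: 16 × 2.1 = 33.60 → 34.
front: 49 × 2.1 = 102.90 → 103.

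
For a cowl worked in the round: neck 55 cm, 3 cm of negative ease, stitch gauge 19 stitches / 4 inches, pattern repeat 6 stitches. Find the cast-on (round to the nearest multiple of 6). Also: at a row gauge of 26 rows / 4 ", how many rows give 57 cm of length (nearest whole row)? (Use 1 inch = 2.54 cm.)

Finished = 55 − 3 = 52 cm.
52 cm × 1/2.54 = 20.47 inches.
19/4 = 4.75 sts per in; 20.47 × 4.75 = 97.24 sts.
Nearest multiple of 6 → 96.
57 cm = 22.44 inches; × 6.5 = 145.87 → 146 rows.

Cast on 96 stitches; work 146 rows.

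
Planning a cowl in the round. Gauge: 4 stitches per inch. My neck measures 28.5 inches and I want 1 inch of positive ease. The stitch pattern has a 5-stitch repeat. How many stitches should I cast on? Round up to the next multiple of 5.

Finished = 28.5 + 1 = 29.5 inches.
4 / 1 = 4 sts/in.
29.5 × 4 = 118.00 sts.
Next multiple of 5: 120.

CO 120 sts.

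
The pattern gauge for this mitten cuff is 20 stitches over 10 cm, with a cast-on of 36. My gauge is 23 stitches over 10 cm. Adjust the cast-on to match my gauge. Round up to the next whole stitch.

42 stitches.

Scale factor = 23 / 20 = 1.150.
36 × 23 / 20 = 41.40 sts.
→ 42 sts.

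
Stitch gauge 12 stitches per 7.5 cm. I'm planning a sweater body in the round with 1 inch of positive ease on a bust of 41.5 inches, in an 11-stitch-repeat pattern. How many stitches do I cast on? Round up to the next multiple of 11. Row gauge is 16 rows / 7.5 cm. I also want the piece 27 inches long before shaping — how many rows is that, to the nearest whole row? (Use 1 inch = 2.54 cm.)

Cast on 176 stitches; work 146 rows.

Finished = 41.5 + 1 = 42.5 inches.
42.5 inches × 2.54 = 107.95 cm.
12/7.5 = 1.6 sts per cm; 107.95 × 1.6 = 172.72 sts.
Next multiple of 11 → 176.
27 inches = 68.58 cm; × 2.133 = 146.30 → 146 rows.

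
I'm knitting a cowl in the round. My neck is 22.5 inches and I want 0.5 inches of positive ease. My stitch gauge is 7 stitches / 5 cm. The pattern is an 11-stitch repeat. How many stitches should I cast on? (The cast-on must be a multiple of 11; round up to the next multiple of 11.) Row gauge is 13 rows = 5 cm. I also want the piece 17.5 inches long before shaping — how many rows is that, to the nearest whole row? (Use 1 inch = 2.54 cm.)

Finished = 22.5 + 0.5 = 23 inches.
23 inches × 2.54 = 58.42 cm.
7/5 = 1.4 sts per cm; 58.42 × 1.4 = 81.79 sts.
Next multiple of 11 → 88.
17.5 inches = 44.45 cm; × 2.6 = 115.57 → 116 rows.

Cast on 88 stitches; work 116 rows.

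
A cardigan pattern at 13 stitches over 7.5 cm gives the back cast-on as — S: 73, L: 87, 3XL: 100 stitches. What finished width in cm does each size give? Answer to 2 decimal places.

13/7.5 = 1.733 sts per cm.
S: 73 / 1.733 = 42.115 → 42.12 cm.
L: 87 / 1.733 = 50.192 → 50.19 cm.
3XL: 100 / 1.733 = 57.692 → 57.69 cm.

S 42.12 cm; L 50.19 cm; 3XL 57.69 cm.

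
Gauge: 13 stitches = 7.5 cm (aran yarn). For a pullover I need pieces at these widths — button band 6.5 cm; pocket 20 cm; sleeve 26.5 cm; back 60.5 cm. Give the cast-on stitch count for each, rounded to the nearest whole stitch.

button band 11; pocket 35; sleeve 46; back 105.

Rate = 13/7.5 = 1.733 sts per cm.
button band: 6.5 × 1.733 = 11.27 → 11.
pocket: 20 × 1.733 = 34.67 → 35.
sleeve: 26.5 × 1.733 = 45.93 → 46.
back: 60.5 × 1.733 = 104.87 → 105.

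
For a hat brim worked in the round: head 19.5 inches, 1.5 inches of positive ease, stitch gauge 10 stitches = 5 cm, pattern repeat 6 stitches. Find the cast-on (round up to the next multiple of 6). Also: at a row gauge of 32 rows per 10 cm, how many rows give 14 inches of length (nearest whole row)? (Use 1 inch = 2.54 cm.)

Finished = 19.5 + 1.5 = 21 inches.
21 inches × 2.54 = 53.34 cm.
10/5 = 2 sts per cm; 53.34 × 2 = 106.68 sts.
Next multiple of 6 → 108.
14 inches = 35.56 cm; × 3.2 = 113.79 → 114 rows.

Cast on 108 stitches; work 114 rows.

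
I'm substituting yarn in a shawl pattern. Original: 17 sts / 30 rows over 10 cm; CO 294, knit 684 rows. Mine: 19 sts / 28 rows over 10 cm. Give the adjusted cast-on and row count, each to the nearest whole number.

Cast on 329 stitches; work 638 rows.

Stitches: 294 × 19/17 = 328.59 → 329.
Rows: 684 × 28/30 = 638.40 → 638.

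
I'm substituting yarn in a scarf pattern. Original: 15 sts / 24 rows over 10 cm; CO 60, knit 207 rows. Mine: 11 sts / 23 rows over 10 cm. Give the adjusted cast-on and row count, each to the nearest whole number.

Cast on 44 stitches; work 198 rows.

Stitches: 60 × 11/15 = 44.00 → 44.
Rows: 207 × 23/24 = 198.38 → 198.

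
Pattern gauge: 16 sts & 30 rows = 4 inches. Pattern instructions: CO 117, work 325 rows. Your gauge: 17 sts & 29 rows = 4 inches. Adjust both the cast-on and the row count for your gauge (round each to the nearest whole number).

Cast on 124 stitches; work 314 rows.

Stitches: 117 × 17/16 = 124.31 → 124.
Rows: 325 × 29/30 = 314.17 → 314.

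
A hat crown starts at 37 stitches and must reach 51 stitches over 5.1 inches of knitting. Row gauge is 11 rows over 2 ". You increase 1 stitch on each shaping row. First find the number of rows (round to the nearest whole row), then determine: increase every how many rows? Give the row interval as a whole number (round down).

Rows = 5.1 × 5.5 = 28.0 → 28 rows.
Stitches to add: 14 → 14 shaping rows (at 1 st each).
28 / 14 = 2.00 → every 2 rows.

Increase every 2nd row.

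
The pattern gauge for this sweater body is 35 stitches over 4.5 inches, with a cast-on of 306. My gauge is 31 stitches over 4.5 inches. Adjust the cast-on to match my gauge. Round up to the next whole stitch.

Scale factor = 31 / 35 = 0.886.
306 × 31 / 35 = 271.03 sts.
→ 272 sts.

272 stitches.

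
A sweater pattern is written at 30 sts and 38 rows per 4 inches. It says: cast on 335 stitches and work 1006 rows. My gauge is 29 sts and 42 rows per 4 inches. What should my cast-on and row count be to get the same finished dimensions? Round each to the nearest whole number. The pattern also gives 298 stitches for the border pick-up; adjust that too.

Cast on 324 stitches; work 1112 rows; border pick-up 288 stitches.

Stitches: 335 × 29/30 = 323.83 → 324.
Rows: 1006 × 42/38 = 1111.89 → 1112.
border pick-up: 298 × 29/30 = 288.07 → 288.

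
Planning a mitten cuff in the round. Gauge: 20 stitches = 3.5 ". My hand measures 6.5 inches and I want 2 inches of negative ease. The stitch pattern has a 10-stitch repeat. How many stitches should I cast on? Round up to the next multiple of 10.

Finished = 6.5 − 2 = 4.5 inches.
20 / 3.5 = 5.714 sts/in.
4.5 × 5.714 = 25.71 sts.
Next multiple of 10: 30.

Cast on 30 stitches.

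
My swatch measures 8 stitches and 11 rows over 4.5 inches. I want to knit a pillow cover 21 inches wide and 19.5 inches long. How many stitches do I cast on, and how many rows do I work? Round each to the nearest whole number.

Cast on 37 stitches and work 48 rows.

Stitch gauge = 8/4.5 = 1.778 sts/in; 21 × 1.778 = 37.33 → 37 sts.
Row gauge = 11/4.5 = 2.444 rows/in; 19.5 × 2.444 = 47.67 → 48 rows.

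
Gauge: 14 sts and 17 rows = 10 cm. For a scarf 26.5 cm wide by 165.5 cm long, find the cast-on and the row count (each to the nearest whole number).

Cast on 37 stitches and work 281 rows.

Stitch gauge = 14/10 = 1.4 sts/cm; 26.5 × 1.4 = 37.10 → 37 sts.
Row gauge = 17/10 = 1.7 rows/cm; 165.5 × 1.7 = 281.35 → 281 rows.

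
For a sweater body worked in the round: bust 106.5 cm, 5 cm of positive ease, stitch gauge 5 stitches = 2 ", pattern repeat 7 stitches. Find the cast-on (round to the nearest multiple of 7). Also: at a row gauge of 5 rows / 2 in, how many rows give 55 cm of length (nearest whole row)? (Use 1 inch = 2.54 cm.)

Cast on 112 stitches; work 54 rows.

Finished = 106.5 + 5 = 111.5 cm.
111.5 cm × 1/2.54 = 43.90 inches.
5/2 = 2.5 sts per in; 43.90 × 2.5 = 109.74 sts.
Nearest multiple of 7 → 112.
55 cm = 21.65 inches; × 2.5 = 54.13 → 54 rows.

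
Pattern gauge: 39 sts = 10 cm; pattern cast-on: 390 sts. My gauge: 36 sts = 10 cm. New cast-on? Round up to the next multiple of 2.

Scale factor = 36 / 39 = 0.923.
390 × 36 / 39 = 360.00 sts.

CO 360 sts.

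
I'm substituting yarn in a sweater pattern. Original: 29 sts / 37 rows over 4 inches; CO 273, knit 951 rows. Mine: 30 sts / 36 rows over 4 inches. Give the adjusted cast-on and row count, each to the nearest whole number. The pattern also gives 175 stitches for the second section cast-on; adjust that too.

Stitches: 273 × 30/29 = 282.41 → 282.
Rows: 951 × 36/37 = 925.30 → 925.
second section cast-on: 175 × 30/29 = 181.03 → 181.

Cast on 282 stitches; work 925 rows; second section cast-on 181 stitches.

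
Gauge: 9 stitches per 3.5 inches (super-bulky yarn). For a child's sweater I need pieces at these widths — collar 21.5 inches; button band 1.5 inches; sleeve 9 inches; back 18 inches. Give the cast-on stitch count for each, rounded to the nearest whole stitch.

collar 55; button band 4; sleeve 23; back 46.

Rate = 9/3.5 = 2.571 sts per in.
collar: 21.5 × 2.571 = 55.29 → 55.
button band: 1.5 × 2.571 = 3.86 → 4.
sleeve: 9 × 2.571 = 23.14 → 23.
back: 18 × 2.571 = 46.29 → 46.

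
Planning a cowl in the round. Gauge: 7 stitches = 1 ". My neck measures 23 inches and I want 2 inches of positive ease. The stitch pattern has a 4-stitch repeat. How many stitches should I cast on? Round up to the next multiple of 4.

CO 176 sts.

Finished = 23 + 2 = 25 inches.
7 / 1 = 7 sts/in.
25 × 7 = 175.00 sts.
Next multiple of 4: 176.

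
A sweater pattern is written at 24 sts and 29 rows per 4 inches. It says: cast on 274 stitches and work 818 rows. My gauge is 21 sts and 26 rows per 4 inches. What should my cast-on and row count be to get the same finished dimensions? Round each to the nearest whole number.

Stitches: 274 × 21/24 = 239.75 → 240.
Rows: 818 × 26/29 = 733.38 → 733.

Cast on 240 stitches; work 733 rows.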